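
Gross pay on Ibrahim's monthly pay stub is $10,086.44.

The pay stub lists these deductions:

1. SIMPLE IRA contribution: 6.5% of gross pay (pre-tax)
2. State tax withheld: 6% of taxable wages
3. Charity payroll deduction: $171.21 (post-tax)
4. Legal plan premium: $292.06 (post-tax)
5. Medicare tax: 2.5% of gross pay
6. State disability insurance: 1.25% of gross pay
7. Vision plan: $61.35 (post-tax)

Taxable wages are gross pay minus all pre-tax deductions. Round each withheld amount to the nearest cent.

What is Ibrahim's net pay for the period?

$7,962.11

SIMPLE IRA contribution: $10,086.44 × 0.065 = $655.62
Taxable wages = $10,086.44 − $655.62 = $9,430.82
State tax withheld: $9,430.82 × 0.06 = $565.85
Medicare tax: $10,086.44 × 0.025 = $252.16
State disability insurance: $10,086.44 × 0.0125 = $126.08
Vision plan: $61.35
Legal plan premium: $292.06
Charity payroll deduction: $171.21
Total deductions = $655.62 + $565.85 + $252.16 + $126.08 + $61.35 + $292.06 + $171.21 = $2,124.33
Net pay = $10,086.44 − $2,124.33 = $7,962.11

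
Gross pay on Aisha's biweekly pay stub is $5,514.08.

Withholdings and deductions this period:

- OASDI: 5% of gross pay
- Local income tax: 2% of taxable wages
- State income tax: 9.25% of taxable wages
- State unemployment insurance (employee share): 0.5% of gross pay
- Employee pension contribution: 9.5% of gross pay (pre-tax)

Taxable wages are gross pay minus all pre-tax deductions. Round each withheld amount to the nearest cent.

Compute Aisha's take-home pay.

$4,125.57

Employee pension contribution: $5,514.08 × 0.095 = $523.84
Taxable wages = $5,514.08 − $523.84 = $4,990.24
Local income tax: $4,990.24 × 0.02 = $99.80
State income tax: $4,990.24 × 0.0925 = $461.60
State unemployment insurance (employee share): $5,514.08 × 0.005 = $27.57
OASDI: $5,514.08 × 0.05 = $275.70
Total deductions = $523.84 + $99.80 + $461.60 + $27.57 + $275.70 = $1,388.51
Net pay = $5,514.08 − $1,388.51 = $4,125.57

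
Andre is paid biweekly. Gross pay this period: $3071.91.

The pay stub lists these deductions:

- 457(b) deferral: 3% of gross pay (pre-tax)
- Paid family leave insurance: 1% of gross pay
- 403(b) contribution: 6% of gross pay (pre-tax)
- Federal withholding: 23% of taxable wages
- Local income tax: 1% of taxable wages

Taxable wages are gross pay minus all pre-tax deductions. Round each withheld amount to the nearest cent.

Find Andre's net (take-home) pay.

$2093.82

403(b) contribution: $3071.91 × 0.06 = $184.31
457(b) deferral: $3071.91 × 0.03 = $92.16
Pre-tax total = $184.31 + $92.16 = $276.47
Taxable wages = $3071.91 − $276.47 = $2795.44
Federal withholding: $2795.44 × 0.23 = $642.95
Local income tax: $2795.44 × 0.01 = $27.95
Paid family leave insurance: $3071.91 × 0.01 = $30.72
Total deductions = $184.31 + $92.16 + $642.95 + $27.95 + $30.72 = $978.09
Net pay = $3071.91 − $978.09 = $2093.82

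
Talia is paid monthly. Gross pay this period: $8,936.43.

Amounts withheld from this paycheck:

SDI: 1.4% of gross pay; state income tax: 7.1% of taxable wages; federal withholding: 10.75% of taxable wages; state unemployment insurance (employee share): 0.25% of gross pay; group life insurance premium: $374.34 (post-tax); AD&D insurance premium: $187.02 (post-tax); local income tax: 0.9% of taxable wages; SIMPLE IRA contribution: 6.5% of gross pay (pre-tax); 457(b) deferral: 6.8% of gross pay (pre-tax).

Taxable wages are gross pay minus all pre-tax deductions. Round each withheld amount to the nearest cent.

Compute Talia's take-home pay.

$5,586.34

SIMPLE IRA contribution: $8,936.43 × 0.065 = $580.87
457(b) deferral: $8,936.43 × 0.068 = $607.68
Pre-tax total = $580.87 + $607.68 = $1,188.55
Taxable wages = $8,936.43 − $1,188.55 = $7,747.88
State income tax: $7,747.88 × 0.071 = $550.10
Federal withholding: $7,747.88 × 0.1075 = $832.90
Local income tax: $7,747.88 × 0.009 = $69.73
State unemployment insurance (employee share): $8,936.43 × 0.0025 = $22.34
SDI: $8,936.43 × 0.014 = $125.11
Group life insurance premium: $374.34
AD&D insurance premium: $187.02
Total deductions = $580.87 + $607.68 + $550.10 + $832.90 + $69.73 + $22.34 + $125.11 + $374.34 + $187.02 = $3,350.09
Net pay = $8,936.43 − $3,350.09 = $5,586.34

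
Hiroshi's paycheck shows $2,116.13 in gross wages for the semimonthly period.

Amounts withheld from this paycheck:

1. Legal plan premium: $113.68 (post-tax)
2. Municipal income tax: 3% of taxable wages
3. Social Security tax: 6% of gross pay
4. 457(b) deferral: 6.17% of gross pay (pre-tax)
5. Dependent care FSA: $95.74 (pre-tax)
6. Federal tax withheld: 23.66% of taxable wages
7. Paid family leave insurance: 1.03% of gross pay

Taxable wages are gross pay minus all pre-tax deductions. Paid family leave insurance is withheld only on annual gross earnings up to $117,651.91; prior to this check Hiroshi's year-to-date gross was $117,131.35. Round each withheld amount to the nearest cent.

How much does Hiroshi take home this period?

457(b) deferral: $2,116.13 × 0.0617 = $130.57
Dependent care FSA: $95.74
Pre-tax total = $130.57 + $95.74 = $226.31
Taxable wages = $2,116.13 − $226.31 = $1,889.82
Municipal income tax: $1,889.82 × 0.03 = $56.69
Federal tax withheld: $1,889.82 × 0.2366 = $447.13
Social Security tax: $2,116.13 × 0.06 = $126.97
Paid family leave insurance: only $117,651.91 − $117,131.35 = $520.56 of this check is subject → $520.56 × 0.0103 = $5.36
Legal plan premium: $113.68
Total deductions = $130.57 + $95.74 + $56.69 + $447.13 + $126.97 + $5.36 + $113.68 = $976.14
Net pay = $2,116.13 − $976.14 = $1,139.99

$1,139.99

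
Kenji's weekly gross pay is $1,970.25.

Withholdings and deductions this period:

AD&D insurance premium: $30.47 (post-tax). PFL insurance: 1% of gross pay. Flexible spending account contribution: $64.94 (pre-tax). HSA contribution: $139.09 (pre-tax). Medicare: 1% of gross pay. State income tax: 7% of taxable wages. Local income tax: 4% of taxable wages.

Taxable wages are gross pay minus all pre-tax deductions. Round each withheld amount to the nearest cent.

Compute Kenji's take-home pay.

Flexible spending account contribution: $64.94
HSA contribution: $139.09
Pre-tax total = $64.94 + $139.09 = $204.03
Taxable wages = $1,970.25 − $204.03 = $1,766.22
Local income tax: $1,766.22 × 0.04 = $70.65
State income tax: $1,766.22 × 0.07 = $123.64
Medicare: $1,970.25 × 0.01 = $19.70
PFL insurance: $1,970.25 × 0.01 = $19.70
AD&D insurance premium: $30.47
Total deductions = $64.94 + $139.09 + $70.65 + $123.64 + $19.70 + $19.70 + $30.47 = $468.19
Net pay = $1,970.25 − $468.19 = $1,502.06

$1,502.06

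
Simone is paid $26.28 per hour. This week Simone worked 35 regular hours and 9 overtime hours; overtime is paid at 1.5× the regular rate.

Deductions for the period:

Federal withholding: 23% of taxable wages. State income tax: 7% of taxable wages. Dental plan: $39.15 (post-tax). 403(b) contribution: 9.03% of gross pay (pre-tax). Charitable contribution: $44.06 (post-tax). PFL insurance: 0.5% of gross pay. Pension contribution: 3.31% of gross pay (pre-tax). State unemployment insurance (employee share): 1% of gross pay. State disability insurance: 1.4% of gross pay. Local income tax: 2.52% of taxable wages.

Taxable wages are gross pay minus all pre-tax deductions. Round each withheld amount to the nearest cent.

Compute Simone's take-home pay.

Regular pay: 35 × $26.28 = $919.80
Overtime pay: 9 × $26.28 × 1.5 = $354.78
Gross pay = $919.80 + $354.78 = $1,274.58
Pension contribution: $1,274.58 × 0.0331 = $42.19
403(b) contribution: $1,274.58 × 0.0903 = $115.09
Pre-tax total = $42.19 + $115.09 = $157.28
Taxable wages = $1,274.58 − $157.28 = $1,117.30
Local income tax: $1,117.30 × 0.0252 = $28.16
Federal withholding: $1,117.30 × 0.23 = $256.98
State income tax: $1,117.30 × 0.07 = $78.21
State disability insurance: $1,274.58 × 0.014 = $17.84
PFL insurance: $1,274.58 × 0.005 = $6.37
State unemployment insurance (employee share): $1,274.58 × 0.01 = $12.75
Dental plan: $39.15
Charitable contribution: $44.06
Total deductions = $42.19 + $115.09 + $28.16 + $256.98 + $78.21 + $17.84 + $6.37 + $12.75 + $39.15 + $44.06 = $640.80
Net pay = $1,274.58 − $640.80 = $633.78

$633.78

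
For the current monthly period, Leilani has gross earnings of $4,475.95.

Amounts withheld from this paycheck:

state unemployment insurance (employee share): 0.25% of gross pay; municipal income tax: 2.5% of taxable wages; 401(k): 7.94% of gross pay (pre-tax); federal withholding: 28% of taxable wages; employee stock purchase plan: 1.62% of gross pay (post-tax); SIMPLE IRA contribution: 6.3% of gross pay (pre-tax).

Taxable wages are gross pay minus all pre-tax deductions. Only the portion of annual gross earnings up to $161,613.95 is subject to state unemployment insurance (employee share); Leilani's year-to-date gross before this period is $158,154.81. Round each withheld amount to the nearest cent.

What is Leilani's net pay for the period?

$2,586.66

401(k): $4,475.95 × 0.0794 = $355.39
SIMPLE IRA contribution: $4,475.95 × 0.063 = $281.98
Pre-tax total = $355.39 + $281.98 = $637.37
Taxable wages = $4,475.95 − $637.37 = $3,838.58
Federal withholding: $3,838.58 × 0.28 = $1,074.80
Municipal income tax: $3,838.58 × 0.025 = $95.96
State unemployment insurance (employee share): only $161,613.95 − $158,154.81 = $3,459.14 of this check is subject → $3,459.14 × 0.0025 = $8.65
Employee stock purchase plan: $4,475.95 × 0.0162 = $72.51
Total deductions = $355.39 + $281.98 + $1,074.80 + $95.96 + $8.65 + $72.51 = $1,889.29
Net pay = $4,475.95 − $1,889.29 = $2,586.66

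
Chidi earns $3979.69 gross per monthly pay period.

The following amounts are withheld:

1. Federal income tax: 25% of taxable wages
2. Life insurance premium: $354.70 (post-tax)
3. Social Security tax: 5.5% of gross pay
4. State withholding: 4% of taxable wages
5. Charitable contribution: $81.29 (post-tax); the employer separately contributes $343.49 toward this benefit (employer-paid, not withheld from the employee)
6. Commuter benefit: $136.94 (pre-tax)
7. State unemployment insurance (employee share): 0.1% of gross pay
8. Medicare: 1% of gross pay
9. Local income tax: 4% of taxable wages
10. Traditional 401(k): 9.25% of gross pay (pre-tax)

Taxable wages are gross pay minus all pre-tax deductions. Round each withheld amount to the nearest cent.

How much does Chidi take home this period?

Commuter benefit: $136.94
Traditional 401(k): $3979.69 × 0.0925 = $368.12
Pre-tax total = $136.94 + $368.12 = $505.06
Taxable wages = $3979.69 − $505.06 = $3474.63
State withholding: $3474.63 × 0.04 = $138.99
Local income tax: $3474.63 × 0.04 = $138.99
Federal income tax: $3474.63 × 0.25 = $868.66
State unemployment insurance (employee share): $3979.69 × 0.001 = $3.98
Social Security tax: $3979.69 × 0.055 = $218.88
Medicare: $3979.69 × 0.01 = $39.80
Life insurance premium: $354.70
Charitable contribution: $81.29
(Employer's $343.49 toward charitable contribution is not withheld from the employee.)
Total deductions = $136.94 + $368.12 + $138.99 + $138.99 + $868.66 + $3.98 + $218.88 + $39.80 + $354.70 + $81.29 = $2350.35
Net pay = $3979.69 − $2350.35 = $1629.34

$1629.34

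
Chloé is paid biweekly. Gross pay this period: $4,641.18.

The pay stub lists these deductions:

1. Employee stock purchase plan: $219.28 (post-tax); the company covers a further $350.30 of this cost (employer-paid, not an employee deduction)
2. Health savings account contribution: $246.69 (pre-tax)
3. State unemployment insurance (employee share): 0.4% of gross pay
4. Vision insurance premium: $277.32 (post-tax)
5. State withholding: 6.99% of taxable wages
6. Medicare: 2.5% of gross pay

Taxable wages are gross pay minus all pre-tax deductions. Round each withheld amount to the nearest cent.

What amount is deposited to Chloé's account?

Health savings account contribution: $246.69
Taxable wages = $4,641.18 − $246.69 = $4,394.49
State withholding: $4,394.49 × 0.0699 = $307.17
State unemployment insurance (employee share): $4,641.18 × 0.004 = $18.56
Medicare: $4,641.18 × 0.025 = $116.03
Vision insurance premium: $277.32
Employee stock purchase plan: $219.28
(Employer's $350.30 toward employee stock purchase plan is not withheld from the employee.)
Total deductions = $246.69 + $307.17 + $18.56 + $116.03 + $277.32 + $219.28 = $1,185.05
Net pay = $4,641.18 − $1,185.05 = $3,456.13

$3,456.13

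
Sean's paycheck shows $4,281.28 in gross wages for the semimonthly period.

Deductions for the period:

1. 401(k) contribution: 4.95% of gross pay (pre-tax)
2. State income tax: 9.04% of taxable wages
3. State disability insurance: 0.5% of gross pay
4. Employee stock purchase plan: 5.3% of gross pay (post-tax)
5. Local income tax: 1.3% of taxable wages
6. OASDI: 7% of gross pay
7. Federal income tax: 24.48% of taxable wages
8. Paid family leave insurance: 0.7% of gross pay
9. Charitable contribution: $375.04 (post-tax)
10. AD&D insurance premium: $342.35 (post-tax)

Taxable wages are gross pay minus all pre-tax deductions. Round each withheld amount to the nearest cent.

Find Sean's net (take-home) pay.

401(k) contribution: $4,281.28 × 0.0495 = $211.92
Taxable wages = $4,281.28 − $211.92 = $4,069.36
Federal income tax: $4,069.36 × 0.2448 = $996.18
Local income tax: $4,069.36 × 0.013 = $52.90
State income tax: $4,069.36 × 0.0904 = $367.87
OASDI: $4,281.28 × 0.07 = $299.69
Paid family leave insurance: $4,281.28 × 0.007 = $29.97
State disability insurance: $4,281.28 × 0.005 = $21.41
AD&D insurance premium: $342.35
Employee stock purchase plan: $4,281.28 × 0.053 = $226.91
Charitable contribution: $375.04
Total deductions = $211.92 + $996.18 + $52.90 + $367.87 + $299.69 + $29.97 + $21.41 + $342.35 + $226.91 + $375.04 = $2,924.24
Net pay = $4,281.28 − $2,924.24 = $1,357.04

$1,357.04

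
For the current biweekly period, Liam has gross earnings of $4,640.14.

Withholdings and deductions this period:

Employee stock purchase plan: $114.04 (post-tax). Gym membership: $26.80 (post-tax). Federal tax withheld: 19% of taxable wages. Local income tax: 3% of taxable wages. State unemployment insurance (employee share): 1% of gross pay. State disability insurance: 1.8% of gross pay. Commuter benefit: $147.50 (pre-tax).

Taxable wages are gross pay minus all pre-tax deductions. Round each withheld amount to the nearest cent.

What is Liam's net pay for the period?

Commuter benefit: $147.50
Taxable wages = $4,640.14 − $147.50 = $4,492.64
Local income tax: $4,492.64 × 0.03 = $134.78
Federal tax withheld: $4,492.64 × 0.19 = $853.60
State disability insurance: $4,640.14 × 0.018 = $83.52
State unemployment insurance (employee share): $4,640.14 × 0.01 = $46.40
Employee stock purchase plan: $114.04
Gym membership: $26.80
Total deductions = $147.50 + $134.78 + $853.60 + $83.52 + $46.40 + $114.04 + $26.80 = $1,406.64
Net pay = $4,640.14 − $1,406.64 = $3,233.50

$3,233.50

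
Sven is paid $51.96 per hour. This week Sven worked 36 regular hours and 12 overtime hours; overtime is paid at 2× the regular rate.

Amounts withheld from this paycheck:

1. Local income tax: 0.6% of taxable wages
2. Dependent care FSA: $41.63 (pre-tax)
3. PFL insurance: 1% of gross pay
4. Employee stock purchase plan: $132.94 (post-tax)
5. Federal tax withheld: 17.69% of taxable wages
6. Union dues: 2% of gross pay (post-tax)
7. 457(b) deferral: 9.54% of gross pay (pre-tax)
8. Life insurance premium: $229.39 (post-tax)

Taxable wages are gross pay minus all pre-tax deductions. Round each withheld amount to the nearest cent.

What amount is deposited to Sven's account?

Regular pay: 36 × $51.96 = $1,870.56
Overtime pay: 12 × $51.96 × 2 = $1,247.04
Gross pay = $1,870.56 + $1,247.04 = $3,117.60
Dependent care FSA: $41.63
457(b) deferral: $3,117.60 × 0.0954 = $297.42
Pre-tax total = $41.63 + $297.42 = $339.05
Taxable wages = $3,117.60 − $339.05 = $2,778.55
Federal tax withheld: $2,778.55 × 0.1769 = $491.53
Local income tax: $2,778.55 × 0.006 = $16.67
PFL insurance: $3,117.60 × 0.01 = $31.18
Employee stock purchase plan: $132.94
Life insurance premium: $229.39
Union dues: $3,117.60 × 0.02 = $62.35
Total deductions = $41.63 + $297.42 + $491.53 + $16.67 + $31.18 + $132.94 + $229.39 + $62.35 = $1,303.11
Net pay = $3,117.60 − $1,303.11 = $1,814.49

$1,814.49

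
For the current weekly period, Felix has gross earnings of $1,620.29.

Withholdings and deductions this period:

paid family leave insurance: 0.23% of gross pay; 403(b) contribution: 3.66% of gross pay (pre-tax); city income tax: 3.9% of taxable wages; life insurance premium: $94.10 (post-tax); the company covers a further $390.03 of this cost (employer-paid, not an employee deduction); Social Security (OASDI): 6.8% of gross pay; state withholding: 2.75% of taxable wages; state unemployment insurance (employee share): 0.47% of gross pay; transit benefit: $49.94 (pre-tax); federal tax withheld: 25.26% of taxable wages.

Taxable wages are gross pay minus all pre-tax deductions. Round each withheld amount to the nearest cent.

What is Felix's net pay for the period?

Transit benefit: $49.94
403(b) contribution: $1,620.29 × 0.0366 = $59.30
Pre-tax total = $49.94 + $59.30 = $109.24
Taxable wages = $1,620.29 − $109.24 = $1,511.05
City income tax: $1,511.05 × 0.039 = $58.93
Federal tax withheld: $1,511.05 × 0.2526 = $381.69
State withholding: $1,511.05 × 0.0275 = $41.55
Paid family leave insurance: $1,620.29 × 0.0023 = $3.73
Social Security (OASDI): $1,620.29 × 0.068 = $110.18
State unemployment insurance (employee share): $1,620.29 × 0.0047 = $7.62
Life insurance premium: $94.10
(Employer's $390.03 toward life insurance premium is not withheld from the employee.)
Total deductions = $49.94 + $59.30 + $58.93 + $381.69 + $41.55 + $3.73 + $110.18 + $7.62 + $94.10 = $807.04
Net pay = $1,620.29 − $807.04 = $813.25

$813.25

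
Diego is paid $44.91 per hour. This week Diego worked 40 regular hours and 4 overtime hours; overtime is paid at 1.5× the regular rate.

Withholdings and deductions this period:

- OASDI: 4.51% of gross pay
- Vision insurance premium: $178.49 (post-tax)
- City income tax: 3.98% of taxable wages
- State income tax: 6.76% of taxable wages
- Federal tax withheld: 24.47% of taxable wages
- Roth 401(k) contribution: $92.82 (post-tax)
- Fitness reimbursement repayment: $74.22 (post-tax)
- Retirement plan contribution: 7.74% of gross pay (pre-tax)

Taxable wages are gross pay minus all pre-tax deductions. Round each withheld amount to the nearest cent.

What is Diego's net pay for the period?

$796.17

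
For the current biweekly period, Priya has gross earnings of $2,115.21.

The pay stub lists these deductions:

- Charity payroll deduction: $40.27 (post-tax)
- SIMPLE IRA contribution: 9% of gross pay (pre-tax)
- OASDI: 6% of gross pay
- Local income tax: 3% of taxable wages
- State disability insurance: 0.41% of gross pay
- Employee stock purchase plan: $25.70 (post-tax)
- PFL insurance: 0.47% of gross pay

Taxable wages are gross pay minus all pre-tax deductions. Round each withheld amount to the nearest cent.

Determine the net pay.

SIMPLE IRA contribution: $2,115.21 × 0.09 = $190.37
Taxable wages = $2,115.21 − $190.37 = $1,924.84
Local income tax: $1,924.84 × 0.03 = $57.75
OASDI: $2,115.21 × 0.06 = $126.91
PFL insurance: $2,115.21 × 0.0047 = $9.94
State disability insurance: $2,115.21 × 0.0041 = $8.67
Employee stock purchase plan: $25.70
Charity payroll deduction: $40.27
Total deductions = $190.37 + $57.75 + $126.91 + $9.94 + $8.67 + $25.70 + $40.27 = $459.61
Net pay = $2,115.21 − $459.61 = $1,655.60

$1,655.60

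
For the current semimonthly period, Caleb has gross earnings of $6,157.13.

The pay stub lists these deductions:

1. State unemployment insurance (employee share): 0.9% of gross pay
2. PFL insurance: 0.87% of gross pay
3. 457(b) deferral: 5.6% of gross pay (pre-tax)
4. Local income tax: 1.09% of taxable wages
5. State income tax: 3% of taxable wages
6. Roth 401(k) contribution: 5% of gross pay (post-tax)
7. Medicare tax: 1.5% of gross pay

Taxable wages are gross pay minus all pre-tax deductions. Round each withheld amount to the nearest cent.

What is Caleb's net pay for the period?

457(b) deferral: $6,157.13 × 0.056 = $344.80
Taxable wages = $6,157.13 − $344.80 = $5,812.33
Local income tax: $5,812.33 × 0.0109 = $63.35
State income tax: $5,812.33 × 0.03 = $174.37
State unemployment insurance (employee share): $6,157.13 × 0.009 = $55.41
Medicare tax: $6,157.13 × 0.015 = $92.36
PFL insurance: $6,157.13 × 0.0087 = $53.57
Roth 401(k) contribution: $6,157.13 × 0.05 = $307.86
Total deductions = $344.80 + $63.35 + $174.37 + $55.41 + $92.36 + $53.57 + $307.86 = $1,091.72
Net pay = $6,157.13 − $1,091.72 = $5,065.41

$5,065.41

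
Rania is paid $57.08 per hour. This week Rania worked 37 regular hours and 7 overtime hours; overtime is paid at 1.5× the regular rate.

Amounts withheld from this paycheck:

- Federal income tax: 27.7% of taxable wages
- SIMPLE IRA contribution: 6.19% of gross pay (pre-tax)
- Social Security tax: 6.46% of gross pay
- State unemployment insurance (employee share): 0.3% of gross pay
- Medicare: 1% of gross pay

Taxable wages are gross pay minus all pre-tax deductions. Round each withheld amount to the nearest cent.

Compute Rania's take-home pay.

$1,628.54

Regular pay: 37 × $57.08 = $2,111.96
Overtime pay: 7 × $57.08 × 1.5 = $599.34
Gross pay = $2,111.96 + $599.34 = $2,711.30
SIMPLE IRA contribution: $2,711.30 × 0.0619 = $167.83
Taxable wages = $2,711.30 − $167.83 = $2,543.47
Federal income tax: $2,543.47 × 0.277 = $704.54
State unemployment insurance (employee share): $2,711.30 × 0.003 = $8.13
Social Security tax: $2,711.30 × 0.0646 = $175.15
Medicare: $2,711.30 × 0.01 = $27.11
Total deductions = $167.83 + $704.54 + $8.13 + $175.15 + $27.11 = $1,082.76
Net pay = $2,711.30 − $1,082.76 = $1,628.54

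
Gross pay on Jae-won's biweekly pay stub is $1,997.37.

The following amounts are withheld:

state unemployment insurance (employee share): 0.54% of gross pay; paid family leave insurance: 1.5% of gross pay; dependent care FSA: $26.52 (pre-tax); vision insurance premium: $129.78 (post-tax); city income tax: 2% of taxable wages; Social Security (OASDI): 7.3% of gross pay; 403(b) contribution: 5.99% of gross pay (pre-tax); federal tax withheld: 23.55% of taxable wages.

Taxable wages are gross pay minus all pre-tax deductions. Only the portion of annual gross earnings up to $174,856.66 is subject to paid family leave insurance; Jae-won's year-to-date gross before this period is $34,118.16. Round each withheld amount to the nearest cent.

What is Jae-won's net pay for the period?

403(b) contribution: $1,997.37 × 0.0599 = $119.64
Dependent care FSA: $26.52
Pre-tax total = $119.64 + $26.52 = $146.16
Taxable wages = $1,997.37 − $146.16 = $1,851.21
Federal tax withheld: $1,851.21 × 0.2355 = $435.96
City income tax: $1,851.21 × 0.02 = $37.02
Paid family leave insurance: cap not yet reached, full $1,997.37 is subject → $1,997.37 × 0.015 = $29.96
Social Security (OASDI): $1,997.37 × 0.073 = $145.81
State unemployment insurance (employee share): $1,997.37 × 0.0054 = $10.79
Vision insurance premium: $129.78
Total deductions = $119.64 + $26.52 + $435.96 + $37.02 + $29.96 + $145.81 + $10.79 + $129.78 = $935.48
Net pay = $1,997.37 − $935.48 = $1,061.89

$1,061.89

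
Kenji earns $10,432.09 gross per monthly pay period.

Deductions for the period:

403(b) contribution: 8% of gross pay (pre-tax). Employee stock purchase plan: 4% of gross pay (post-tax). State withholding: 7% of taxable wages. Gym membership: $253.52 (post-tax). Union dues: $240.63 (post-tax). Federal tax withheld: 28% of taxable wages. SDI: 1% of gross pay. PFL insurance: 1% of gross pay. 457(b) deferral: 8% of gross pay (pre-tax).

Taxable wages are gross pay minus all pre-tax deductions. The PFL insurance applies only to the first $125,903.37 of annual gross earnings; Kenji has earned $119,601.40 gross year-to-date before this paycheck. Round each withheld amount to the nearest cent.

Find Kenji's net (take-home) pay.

403(b) contribution: $10,432.09 × 0.08 = $834.57
457(b) deferral: $10,432.09 × 0.08 = $834.57
Pre-tax total = $834.57 + $834.57 = $1,669.14
Taxable wages = $10,432.09 − $1,669.14 = $8,762.95
State withholding: $8,762.95 × 0.07 = $613.41
Federal tax withheld: $8,762.95 × 0.28 = $2,453.63
PFL insurance: only $125,903.37 − $119,601.40 = $6,301.97 of this check is subject → $6,301.97 × 0.01 = $63.02
SDI: $10,432.09 × 0.01 = $104.32
Gym membership: $253.52
Union dues: $240.63
Employee stock purchase plan: $10,432.09 × 0.04 = $417.28
Total deductions = $834.57 + $834.57 + $613.41 + $2,453.63 + $63.02 + $104.32 + $253.52 + $240.63 + $417.28 = $5,814.95
Net pay = $10,432.09 − $5,814.95 = $4,617.14

$4,617.14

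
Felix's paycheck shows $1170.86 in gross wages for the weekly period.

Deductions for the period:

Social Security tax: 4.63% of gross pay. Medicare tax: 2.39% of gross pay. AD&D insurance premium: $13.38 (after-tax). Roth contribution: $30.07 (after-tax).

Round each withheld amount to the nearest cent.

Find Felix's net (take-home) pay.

$1045.22

Medicare tax: $1170.86 × 0.0239 = $27.98
Social Security tax: $1170.86 × 0.0463 = $54.21
AD&D insurance premium: $13.38
Roth contribution: $30.07
Total deductions = $27.98 + $54.21 + $13.38 + $30.07 = $125.64
Net pay = $1170.86 − $125.64 = $1045.22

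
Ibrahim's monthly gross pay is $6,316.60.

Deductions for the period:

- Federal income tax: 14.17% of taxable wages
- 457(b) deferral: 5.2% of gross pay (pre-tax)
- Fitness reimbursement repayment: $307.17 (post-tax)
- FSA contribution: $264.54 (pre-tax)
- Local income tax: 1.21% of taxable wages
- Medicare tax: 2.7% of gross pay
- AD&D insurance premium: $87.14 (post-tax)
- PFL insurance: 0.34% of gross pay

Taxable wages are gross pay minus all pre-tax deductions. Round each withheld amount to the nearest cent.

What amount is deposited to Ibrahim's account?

457(b) deferral: $6,316.60 × 0.052 = $328.46
FSA contribution: $264.54
Pre-tax total = $328.46 + $264.54 = $593.00
Taxable wages = $6,316.60 − $593.00 = $5,723.60
Federal income tax: $5,723.60 × 0.1417 = $811.03
Local income tax: $5,723.60 × 0.0121 = $69.26
PFL insurance: $6,316.60 × 0.0034 = $21.48
Medicare tax: $6,316.60 × 0.027 = $170.55
Fitness reimbursement repayment: $307.17
AD&D insurance premium: $87.14
Total deductions = $328.46 + $264.54 + $811.03 + $69.26 + $21.48 + $170.55 + $307.17 + $87.14 = $2,059.63
Net pay = $6,316.60 − $2,059.63 = $4,256.97

$4,256.97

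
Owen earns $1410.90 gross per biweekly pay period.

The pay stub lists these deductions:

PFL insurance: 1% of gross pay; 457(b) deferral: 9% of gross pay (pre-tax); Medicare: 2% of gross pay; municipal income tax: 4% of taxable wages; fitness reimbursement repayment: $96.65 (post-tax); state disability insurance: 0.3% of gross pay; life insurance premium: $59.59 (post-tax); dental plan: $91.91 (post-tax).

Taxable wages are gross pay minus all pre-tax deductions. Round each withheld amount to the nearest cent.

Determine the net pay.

457(b) deferral: $1410.90 × 0.09 = $126.98
Taxable wages = $1410.90 − $126.98 = $1283.92
Municipal income tax: $1283.92 × 0.04 = $51.36
PFL insurance: $1410.90 × 0.01 = $14.11
Medicare: $1410.90 × 0.02 = $28.22
State disability insurance: $1410.90 × 0.003 = $4.23
Life insurance premium: $59.59
Dental plan: $91.91
Fitness reimbursement repayment: $96.65
Total deductions = $126.98 + $51.36 + $14.11 + $28.22 + $4.23 + $59.59 + $91.91 + $96.65 = $473.05
Net pay = $1410.90 − $473.05 = $937.85

$937.85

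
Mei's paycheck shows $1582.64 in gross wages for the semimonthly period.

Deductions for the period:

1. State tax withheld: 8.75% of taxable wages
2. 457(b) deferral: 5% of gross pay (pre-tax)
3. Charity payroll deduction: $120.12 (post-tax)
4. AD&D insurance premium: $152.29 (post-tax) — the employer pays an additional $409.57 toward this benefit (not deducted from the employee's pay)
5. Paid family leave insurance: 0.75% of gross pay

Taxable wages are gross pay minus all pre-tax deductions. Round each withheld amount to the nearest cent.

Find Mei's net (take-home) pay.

$1087.67

457(b) deferral: $1582.64 × 0.05 = $79.13
Taxable wages = $1582.64 − $79.13 = $1503.51
State tax withheld: $1503.51 × 0.0875 = $131.56
Paid family leave insurance: $1582.64 × 0.0075 = $11.87
Charity payroll deduction: $120.12
AD&D insurance premium: $152.29
(Employer's $409.57 toward AD&D insurance premium is not withheld from the employee.)
Total deductions = $79.13 + $131.56 + $11.87 + $120.12 + $152.29 = $494.97
Net pay = $1582.64 − $494.97 = $1087.67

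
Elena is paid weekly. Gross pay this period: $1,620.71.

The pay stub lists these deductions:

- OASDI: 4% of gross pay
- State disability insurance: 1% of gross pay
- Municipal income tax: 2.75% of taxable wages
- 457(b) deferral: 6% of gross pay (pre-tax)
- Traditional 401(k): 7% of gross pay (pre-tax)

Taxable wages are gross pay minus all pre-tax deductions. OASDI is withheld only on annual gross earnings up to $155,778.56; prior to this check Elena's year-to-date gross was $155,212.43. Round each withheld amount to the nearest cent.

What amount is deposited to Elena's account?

$1,332.38

457(b) deferral: $1,620.71 × 0.06 = $97.24
Traditional 401(k): $1,620.71 × 0.07 = $113.45
Pre-tax total = $97.24 + $113.45 = $210.69
Taxable wages = $1,620.71 − $210.69 = $1,410.02
Municipal income tax: $1,410.02 × 0.0275 = $38.78
State disability insurance: $1,620.71 × 0.01 = $16.21
OASDI: only $155,778.56 − $155,212.43 = $566.13 of this check is subject → $566.13 × 0.04 = $22.65
Total deductions = $97.24 + $113.45 + $38.78 + $16.21 + $22.65 = $288.33
Net pay = $1,620.71 − $288.33 = $1,332.38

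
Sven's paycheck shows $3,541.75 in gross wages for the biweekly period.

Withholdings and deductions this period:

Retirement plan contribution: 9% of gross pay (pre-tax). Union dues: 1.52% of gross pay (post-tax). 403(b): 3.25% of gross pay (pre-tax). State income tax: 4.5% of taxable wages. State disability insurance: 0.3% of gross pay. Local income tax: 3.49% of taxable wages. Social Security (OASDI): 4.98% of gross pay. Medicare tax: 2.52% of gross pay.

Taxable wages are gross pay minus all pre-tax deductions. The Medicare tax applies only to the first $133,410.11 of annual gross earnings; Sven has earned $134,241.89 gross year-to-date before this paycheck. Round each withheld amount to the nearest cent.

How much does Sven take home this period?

$2,618.72

403(b): $3,541.75 × 0.0325 = $115.11
Retirement plan contribution: $3,541.75 × 0.09 = $318.76
Pre-tax total = $115.11 + $318.76 = $433.87
Taxable wages = $3,541.75 − $433.87 = $3,107.88
Local income tax: $3,107.88 × 0.0349 = $108.47
State income tax: $3,107.88 × 0.045 = $139.85
State disability insurance: $3,541.75 × 0.003 = $10.63
Medicare tax: annual cap $133,410.11 already reached (YTD $134,241.89), so $0.00
Social Security (OASDI): $3,541.75 × 0.0498 = $176.38
Union dues: $3,541.75 × 0.0152 = $53.83
Total deductions = $115.11 + $318.76 + $108.47 + $139.85 + $10.63 + $0.00 + $176.38 + $53.83 = $923.03
Net pay = $3,541.75 − $923.03 = $2,618.72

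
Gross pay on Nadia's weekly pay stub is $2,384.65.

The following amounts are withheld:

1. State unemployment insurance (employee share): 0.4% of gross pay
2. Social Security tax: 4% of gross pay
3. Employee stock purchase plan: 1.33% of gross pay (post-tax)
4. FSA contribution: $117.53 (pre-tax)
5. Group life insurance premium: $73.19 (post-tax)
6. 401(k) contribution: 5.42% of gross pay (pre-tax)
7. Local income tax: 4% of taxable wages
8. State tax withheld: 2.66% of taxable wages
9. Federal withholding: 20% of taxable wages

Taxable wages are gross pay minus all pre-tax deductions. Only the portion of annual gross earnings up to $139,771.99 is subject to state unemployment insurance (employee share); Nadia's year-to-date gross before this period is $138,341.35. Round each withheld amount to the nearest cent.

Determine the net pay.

401(k) contribution: $2,384.65 × 0.0542 = $129.25
FSA contribution: $117.53
Pre-tax total = $129.25 + $117.53 = $246.78
Taxable wages = $2,384.65 − $246.78 = $2,137.87
State tax withheld: $2,137.87 × 0.0266 = $56.87
Local income tax: $2,137.87 × 0.04 = $85.51
Federal withholding: $2,137.87 × 0.2 = $427.57
State unemployment insurance (employee share): only $139,771.99 − $138,341.35 = $1,430.64 of this check is subject → $1,430.64 × 0.004 = $5.72
Social Security tax: $2,384.65 × 0.04 = $95.39
Group life insurance premium: $73.19
Employee stock purchase plan: $2,384.65 × 0.0133 = $31.72
Total deductions = $129.25 + $117.53 + $56.87 + $85.51 + $427.57 + $5.72 + $95.39 + $73.19 + $31.72 = $1,022.75
Net pay = $2,384.65 − $1,022.75 = $1,361.90

$1,361.90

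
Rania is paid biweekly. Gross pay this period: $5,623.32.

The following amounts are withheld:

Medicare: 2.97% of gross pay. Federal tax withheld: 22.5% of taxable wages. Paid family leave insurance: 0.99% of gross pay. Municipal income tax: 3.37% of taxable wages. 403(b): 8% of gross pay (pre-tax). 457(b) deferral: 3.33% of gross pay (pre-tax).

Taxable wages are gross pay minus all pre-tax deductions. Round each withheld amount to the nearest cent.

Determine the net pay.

$3,473.59

457(b) deferral: $5,623.32 × 0.0333 = $187.26
403(b): $5,623.32 × 0.08 = $449.87
Pre-tax total = $187.26 + $449.87 = $637.13
Taxable wages = $5,623.32 − $637.13 = $4,986.19
Federal tax withheld: $4,986.19 × 0.225 = $1,121.89
Municipal income tax: $4,986.19 × 0.0337 = $168.03
Medicare: $5,623.32 × 0.0297 = $167.01
Paid family leave insurance: $5,623.32 × 0.0099 = $55.67
Total deductions = $187.26 + $449.87 + $1,121.89 + $168.03 + $167.01 + $55.67 = $2,149.73
Net pay = $5,623.32 − $2,149.73 = $3,473.59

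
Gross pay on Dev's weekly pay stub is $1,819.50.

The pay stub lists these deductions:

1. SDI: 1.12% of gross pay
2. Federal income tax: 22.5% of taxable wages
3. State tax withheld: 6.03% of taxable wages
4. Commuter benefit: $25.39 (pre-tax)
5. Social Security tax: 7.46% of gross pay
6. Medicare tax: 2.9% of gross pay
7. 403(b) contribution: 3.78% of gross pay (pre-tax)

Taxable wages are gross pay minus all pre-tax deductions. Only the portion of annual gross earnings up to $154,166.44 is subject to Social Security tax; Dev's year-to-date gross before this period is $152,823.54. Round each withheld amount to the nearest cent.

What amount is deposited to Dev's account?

$1,059.76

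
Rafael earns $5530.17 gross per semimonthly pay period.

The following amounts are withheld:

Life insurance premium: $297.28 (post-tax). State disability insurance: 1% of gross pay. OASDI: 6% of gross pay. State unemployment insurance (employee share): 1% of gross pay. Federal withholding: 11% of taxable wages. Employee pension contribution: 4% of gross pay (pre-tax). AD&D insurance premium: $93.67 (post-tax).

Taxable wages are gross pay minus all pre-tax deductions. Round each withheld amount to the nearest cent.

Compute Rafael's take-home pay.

$3891.61

Employee pension contribution: $5530.17 × 0.04 = $221.21
Taxable wages = $5530.17 − $221.21 = $5308.96
Federal withholding: $5308.96 × 0.11 = $583.99
State disability insurance: $5530.17 × 0.01 = $55.30
OASDI: $5530.17 × 0.06 = $331.81
State unemployment insurance (employee share): $5530.17 × 0.01 = $55.30
AD&D insurance premium: $93.67
Life insurance premium: $297.28
Total deductions = $221.21 + $583.99 + $55.30 + $331.81 + $55.30 + $93.67 + $297.28 = $1638.56
Net pay = $5530.17 − $1638.56 = $3891.61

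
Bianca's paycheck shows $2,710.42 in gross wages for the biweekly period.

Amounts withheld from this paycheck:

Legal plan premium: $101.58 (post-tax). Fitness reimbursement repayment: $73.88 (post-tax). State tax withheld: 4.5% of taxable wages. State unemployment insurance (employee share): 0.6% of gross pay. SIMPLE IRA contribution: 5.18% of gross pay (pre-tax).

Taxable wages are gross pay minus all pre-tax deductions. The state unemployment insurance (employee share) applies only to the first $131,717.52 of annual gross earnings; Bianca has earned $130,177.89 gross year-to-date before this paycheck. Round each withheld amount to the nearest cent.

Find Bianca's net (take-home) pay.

$2,269.67

SIMPLE IRA contribution: $2,710.42 × 0.0518 = $140.40
Taxable wages = $2,710.42 − $140.40 = $2,570.02
State tax withheld: $2,570.02 × 0.045 = $115.65
State unemployment insurance (employee share): only $131,717.52 − $130,177.89 = $1,539.63 of this check is subject → $1,539.63 × 0.006 = $9.24
Legal plan premium: $101.58
Fitness reimbursement repayment: $73.88
Total deductions = $140.40 + $115.65 + $9.24 + $101.58 + $73.88 = $440.75
Net pay = $2,710.42 − $440.75 = $2,269.67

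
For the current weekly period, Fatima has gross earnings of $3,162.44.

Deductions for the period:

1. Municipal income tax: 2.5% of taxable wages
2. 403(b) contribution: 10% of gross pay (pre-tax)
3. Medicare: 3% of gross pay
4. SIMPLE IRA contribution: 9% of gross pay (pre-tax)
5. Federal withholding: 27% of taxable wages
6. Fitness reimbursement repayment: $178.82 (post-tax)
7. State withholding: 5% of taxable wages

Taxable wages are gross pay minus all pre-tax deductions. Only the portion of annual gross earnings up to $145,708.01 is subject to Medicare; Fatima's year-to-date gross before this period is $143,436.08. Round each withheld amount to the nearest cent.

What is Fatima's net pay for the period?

403(b) contribution: $3,162.44 × 0.1 = $316.24
SIMPLE IRA contribution: $3,162.44 × 0.09 = $284.62
Pre-tax total = $316.24 + $284.62 = $600.86
Taxable wages = $3,162.44 − $600.86 = $2,561.58
Federal withholding: $2,561.58 × 0.27 = $691.63
State withholding: $2,561.58 × 0.05 = $128.08
Municipal income tax: $2,561.58 × 0.025 = $64.04
Medicare: only $145,708.01 − $143,436.08 = $2,271.93 of this check is subject → $2,271.93 × 0.03 = $68.16
Fitness reimbursement repayment: $178.82
Total deductions = $316.24 + $284.62 + $691.63 + $128.08 + $64.04 + $68.16 + $178.82 = $1,731.59
Net pay = $3,162.44 − $1,731.59 = $1,430.85

$1,430.85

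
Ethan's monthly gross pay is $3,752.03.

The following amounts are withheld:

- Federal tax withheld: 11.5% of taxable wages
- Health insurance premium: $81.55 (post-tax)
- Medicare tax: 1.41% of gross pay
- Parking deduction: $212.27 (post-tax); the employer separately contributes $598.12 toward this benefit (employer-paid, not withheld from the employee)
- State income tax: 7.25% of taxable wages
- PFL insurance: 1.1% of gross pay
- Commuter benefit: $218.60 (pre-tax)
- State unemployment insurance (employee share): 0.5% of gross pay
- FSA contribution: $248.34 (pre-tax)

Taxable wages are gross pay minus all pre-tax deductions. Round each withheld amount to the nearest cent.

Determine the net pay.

$2,262.38

Commuter benefit: $218.60
FSA contribution: $248.34
Pre-tax total = $218.60 + $248.34 = $466.94
Taxable wages = $3,752.03 − $466.94 = $3,285.09
State income tax: $3,285.09 × 0.0725 = $238.17
Federal tax withheld: $3,285.09 × 0.115 = $377.79
PFL insurance: $3,752.03 × 0.011 = $41.27
Medicare tax: $3,752.03 × 0.0141 = $52.90
State unemployment insurance (employee share): $3,752.03 × 0.005 = $18.76
Parking deduction: $212.27
Health insurance premium: $81.55
(Employer's $598.12 toward parking deduction is not withheld from the employee.)
Total deductions = $218.60 + $248.34 + $238.17 + $377.79 + $41.27 + $52.90 + $18.76 + $212.27 + $81.55 = $1,489.65
Net pay = $3,752.03 − $1,489.65 = $2,262.38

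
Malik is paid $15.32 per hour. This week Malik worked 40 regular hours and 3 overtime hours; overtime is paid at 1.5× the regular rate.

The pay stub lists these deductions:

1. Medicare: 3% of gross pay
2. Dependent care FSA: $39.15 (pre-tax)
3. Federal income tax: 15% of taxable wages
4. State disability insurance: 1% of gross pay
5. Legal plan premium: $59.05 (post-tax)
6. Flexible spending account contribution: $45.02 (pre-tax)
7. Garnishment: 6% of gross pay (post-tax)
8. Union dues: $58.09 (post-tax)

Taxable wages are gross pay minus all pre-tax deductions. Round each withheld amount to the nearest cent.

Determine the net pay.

$322.62

Regular pay: 40 × $15.32 = $612.80
Overtime pay: 3 × $15.32 × 1.5 = $68.94
Gross pay = $612.80 + $68.94 = $681.74
Flexible spending account contribution: $45.02
Dependent care FSA: $39.15
Pre-tax total = $45.02 + $39.15 = $84.17
Taxable wages = $681.74 − $84.17 = $597.57
Federal income tax: $597.57 × 0.15 = $89.64
Medicare: $681.74 × 0.03 = $20.45
State disability insurance: $681.74 × 0.01 = $6.82
Union dues: $58.09
Legal plan premium: $59.05
Garnishment: $681.74 × 0.06 = $40.90
Total deductions = $45.02 + $39.15 + $89.64 + $20.45 + $6.82 + $58.09 + $59.05 + $40.90 = $359.12
Net pay = $681.74 − $359.12 = $322.62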